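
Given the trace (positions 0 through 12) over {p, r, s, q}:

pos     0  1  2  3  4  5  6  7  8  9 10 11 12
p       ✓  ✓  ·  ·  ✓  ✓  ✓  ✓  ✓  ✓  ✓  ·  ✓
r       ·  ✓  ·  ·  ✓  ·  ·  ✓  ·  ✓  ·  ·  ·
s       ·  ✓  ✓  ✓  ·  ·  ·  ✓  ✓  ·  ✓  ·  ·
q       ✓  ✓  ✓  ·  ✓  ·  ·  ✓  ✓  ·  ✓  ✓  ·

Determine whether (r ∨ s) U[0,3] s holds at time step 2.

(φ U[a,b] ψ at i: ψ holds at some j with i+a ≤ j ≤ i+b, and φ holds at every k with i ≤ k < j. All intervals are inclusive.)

Holds

Need some j in [2,5] with s, and (r ∨ s) at every k in [2,j-1].
  j=2: s holds; no prefix to check → satisfied.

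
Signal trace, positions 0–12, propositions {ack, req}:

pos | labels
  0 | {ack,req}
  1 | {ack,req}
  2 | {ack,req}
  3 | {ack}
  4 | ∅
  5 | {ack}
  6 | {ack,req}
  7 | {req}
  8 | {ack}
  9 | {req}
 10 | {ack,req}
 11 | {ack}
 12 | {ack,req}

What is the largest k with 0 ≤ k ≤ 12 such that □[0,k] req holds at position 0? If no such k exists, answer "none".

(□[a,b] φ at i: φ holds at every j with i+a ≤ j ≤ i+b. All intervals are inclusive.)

2

req must hold from j=0 onward; find where it first fails.
  j=0: holds
  j=1: holds
  j=2: holds
  j=3: fails
Holds on [0,2], so largest k = 2.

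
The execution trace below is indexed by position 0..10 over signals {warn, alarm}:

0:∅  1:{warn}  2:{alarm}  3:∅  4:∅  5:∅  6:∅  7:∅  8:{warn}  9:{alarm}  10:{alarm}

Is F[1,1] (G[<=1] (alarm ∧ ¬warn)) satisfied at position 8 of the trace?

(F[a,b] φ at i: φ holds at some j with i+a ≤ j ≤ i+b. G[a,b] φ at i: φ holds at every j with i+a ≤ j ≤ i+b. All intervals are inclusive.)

True

Check G[<=1] (alarm ∧ ¬warn) at each j in [9,9]:
  j=9: holds on [9,10]
Found at j=9 → formula holds.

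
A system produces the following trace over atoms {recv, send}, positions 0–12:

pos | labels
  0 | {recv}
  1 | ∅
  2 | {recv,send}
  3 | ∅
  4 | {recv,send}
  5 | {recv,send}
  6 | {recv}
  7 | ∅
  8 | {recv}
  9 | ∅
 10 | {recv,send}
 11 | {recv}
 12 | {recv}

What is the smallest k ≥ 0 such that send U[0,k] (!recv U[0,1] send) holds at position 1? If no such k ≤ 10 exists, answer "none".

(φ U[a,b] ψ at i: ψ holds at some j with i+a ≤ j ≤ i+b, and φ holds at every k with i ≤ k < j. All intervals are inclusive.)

0

Need earliest j ≥ 1 with (!recv U[0,1] send), and send at every k in [1,j-1].
  j=1: rhs holds (empty prefix). k = 0.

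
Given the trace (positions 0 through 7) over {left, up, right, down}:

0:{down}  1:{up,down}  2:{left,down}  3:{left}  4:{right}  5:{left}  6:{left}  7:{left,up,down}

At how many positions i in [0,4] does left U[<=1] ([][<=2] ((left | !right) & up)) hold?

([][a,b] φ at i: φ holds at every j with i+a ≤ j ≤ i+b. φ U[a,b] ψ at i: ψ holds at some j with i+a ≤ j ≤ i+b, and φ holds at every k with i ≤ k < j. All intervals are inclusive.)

Evaluate at each i in [0,4]:
  i=0: ✗ (no rhs in [0,1])
  i=1: ✗ (no rhs in [1,2])
  i=2: ✗ (no rhs in [2,3])
  i=3: ✗ (no rhs in [3,4])
  i=4: ✗ (no rhs in [4,5])
Positions where it holds: {} → 0.

0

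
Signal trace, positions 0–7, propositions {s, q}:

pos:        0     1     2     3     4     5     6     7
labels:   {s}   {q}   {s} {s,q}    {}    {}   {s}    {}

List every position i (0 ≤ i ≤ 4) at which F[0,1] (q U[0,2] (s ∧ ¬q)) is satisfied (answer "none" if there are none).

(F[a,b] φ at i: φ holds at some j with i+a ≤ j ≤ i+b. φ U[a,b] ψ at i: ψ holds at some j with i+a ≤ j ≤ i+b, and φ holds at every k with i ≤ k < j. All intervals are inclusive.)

Evaluate at each i in [0,4]:
  i=0: ✓ (witness j=0)
  i=1: ✓ (witness j=1)
  i=2: ✓ (witness j=2)
  i=3: ✗ (none in [3,4])
  i=4: ✗ (none in [4,5])

0, 1, 2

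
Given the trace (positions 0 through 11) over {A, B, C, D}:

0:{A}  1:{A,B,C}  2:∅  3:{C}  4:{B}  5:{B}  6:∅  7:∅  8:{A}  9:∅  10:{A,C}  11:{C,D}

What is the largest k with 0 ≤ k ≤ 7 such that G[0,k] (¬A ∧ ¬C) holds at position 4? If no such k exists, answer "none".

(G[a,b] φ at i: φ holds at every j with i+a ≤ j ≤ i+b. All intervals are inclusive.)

(¬A ∧ ¬C) must hold from j=4 onward; find where it first fails.
  j=4: holds
  j=5: holds
  j=6: holds
  j=7: holds
  j=8: fails
Holds on [4,7], so largest k = 3.

3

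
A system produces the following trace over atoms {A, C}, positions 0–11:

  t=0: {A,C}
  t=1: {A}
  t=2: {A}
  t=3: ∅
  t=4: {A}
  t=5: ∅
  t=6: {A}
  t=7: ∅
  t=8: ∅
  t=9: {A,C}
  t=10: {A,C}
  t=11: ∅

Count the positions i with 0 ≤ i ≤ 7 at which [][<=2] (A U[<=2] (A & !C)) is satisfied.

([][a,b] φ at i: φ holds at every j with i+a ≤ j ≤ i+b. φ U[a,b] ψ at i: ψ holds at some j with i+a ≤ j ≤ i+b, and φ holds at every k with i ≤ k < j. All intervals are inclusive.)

1

Evaluate at each i in [0,7]:
  i=0: ✓ (all of [0,2])
  i=1: ✗ (fails at j=3)
  i=2: ✗ (fails at j=3)
  i=3: ✗ (fails at j=3)
  i=4: ✗ (fails at j=5)
  i=5: ✗ (fails at j=5)
  i=6: ✗ (fails at j=7)
  i=7: ✗ (fails at j=7)
Positions where it holds: {0} → 1.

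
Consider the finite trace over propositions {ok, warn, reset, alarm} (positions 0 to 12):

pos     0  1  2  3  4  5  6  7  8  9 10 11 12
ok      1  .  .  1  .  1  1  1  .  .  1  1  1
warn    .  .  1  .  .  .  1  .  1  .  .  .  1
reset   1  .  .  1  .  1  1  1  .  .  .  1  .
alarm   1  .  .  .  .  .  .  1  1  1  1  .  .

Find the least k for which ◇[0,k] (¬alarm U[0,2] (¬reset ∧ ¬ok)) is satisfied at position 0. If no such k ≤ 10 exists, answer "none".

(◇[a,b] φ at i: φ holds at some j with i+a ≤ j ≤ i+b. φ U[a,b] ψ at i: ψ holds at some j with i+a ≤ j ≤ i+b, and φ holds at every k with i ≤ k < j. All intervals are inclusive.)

1

Scan j = 0,1,… for (¬alarm U[0,2] (¬reset ∧ ¬ok)):
  j=0: fails
  j=1: holds
First hit at j=1, so smallest k = 1-0 = 1.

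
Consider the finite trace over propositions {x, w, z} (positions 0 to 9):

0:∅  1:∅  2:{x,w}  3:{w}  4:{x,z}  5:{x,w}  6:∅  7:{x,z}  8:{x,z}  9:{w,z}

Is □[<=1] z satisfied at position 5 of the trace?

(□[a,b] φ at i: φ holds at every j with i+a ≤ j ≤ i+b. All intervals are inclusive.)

Check z at every j in [5,6]:
  j=5: false
  j=6: false
Fails at j=5 → formula fails.

No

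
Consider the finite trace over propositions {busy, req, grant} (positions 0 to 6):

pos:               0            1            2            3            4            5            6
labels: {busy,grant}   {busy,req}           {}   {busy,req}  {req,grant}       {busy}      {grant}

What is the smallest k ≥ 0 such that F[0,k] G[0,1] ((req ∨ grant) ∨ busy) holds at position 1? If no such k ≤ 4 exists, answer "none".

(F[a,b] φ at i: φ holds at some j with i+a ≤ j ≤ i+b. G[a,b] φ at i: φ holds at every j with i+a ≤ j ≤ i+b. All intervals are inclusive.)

2

Scan j = 1,2,… for G[0,1] ((req ∨ grant) ∨ busy):
  j=1: fails
  j=2: fails
  j=3: holds
First hit at j=3, so smallest k = 3-1 = 2.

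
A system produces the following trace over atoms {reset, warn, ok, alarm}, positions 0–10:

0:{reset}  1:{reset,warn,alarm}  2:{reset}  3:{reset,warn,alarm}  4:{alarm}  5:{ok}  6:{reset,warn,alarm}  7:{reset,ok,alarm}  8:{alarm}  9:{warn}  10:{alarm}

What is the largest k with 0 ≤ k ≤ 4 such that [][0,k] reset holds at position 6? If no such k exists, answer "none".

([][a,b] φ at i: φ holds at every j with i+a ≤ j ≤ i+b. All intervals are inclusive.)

1

reset must hold from j=6 onward; find where it first fails.
  j=6: holds
  j=7: holds
  j=8: fails
Holds on [6,7], so largest k = 1.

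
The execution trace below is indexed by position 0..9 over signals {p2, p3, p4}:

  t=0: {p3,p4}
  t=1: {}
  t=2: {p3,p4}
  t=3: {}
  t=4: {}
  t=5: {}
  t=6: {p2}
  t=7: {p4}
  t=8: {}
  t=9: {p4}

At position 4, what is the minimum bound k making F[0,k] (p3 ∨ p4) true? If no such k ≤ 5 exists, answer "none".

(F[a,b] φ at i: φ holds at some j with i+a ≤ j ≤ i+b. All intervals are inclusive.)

Scan j = 4,5,… for (p3 ∨ p4):
  j=4: fails
  j=5: fails
  j=6: fails
  j=7: holds
First hit at j=7, so smallest k = 7-4 = 3.

3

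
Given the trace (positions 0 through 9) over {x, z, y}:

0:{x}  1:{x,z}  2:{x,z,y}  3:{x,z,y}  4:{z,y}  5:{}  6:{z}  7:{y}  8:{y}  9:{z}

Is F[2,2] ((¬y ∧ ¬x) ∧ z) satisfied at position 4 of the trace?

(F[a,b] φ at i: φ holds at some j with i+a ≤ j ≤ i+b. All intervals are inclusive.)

Holds

Check ((¬y ∧ ¬x) ∧ z) at each j in [6,6]:
  j=6: true
Found at j=6 → formula holds.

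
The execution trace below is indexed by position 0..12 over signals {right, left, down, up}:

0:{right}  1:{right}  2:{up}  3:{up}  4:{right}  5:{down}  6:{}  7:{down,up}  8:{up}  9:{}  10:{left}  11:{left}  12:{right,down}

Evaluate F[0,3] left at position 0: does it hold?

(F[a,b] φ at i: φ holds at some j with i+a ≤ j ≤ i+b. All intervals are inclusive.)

No

Check left at each j in [0,3]:
  j=0: false
  j=1: false
  j=2: false
  j=3: false
No position in the window satisfies it → formula fails.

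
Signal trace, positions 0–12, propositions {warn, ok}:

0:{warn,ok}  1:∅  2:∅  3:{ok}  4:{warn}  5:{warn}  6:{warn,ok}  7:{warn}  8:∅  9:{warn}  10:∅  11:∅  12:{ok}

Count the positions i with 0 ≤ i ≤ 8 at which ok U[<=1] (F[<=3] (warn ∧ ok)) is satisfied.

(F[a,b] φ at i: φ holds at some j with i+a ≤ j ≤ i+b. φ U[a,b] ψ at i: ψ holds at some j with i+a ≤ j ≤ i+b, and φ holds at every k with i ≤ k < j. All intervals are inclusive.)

Evaluate at each i in [0,8]:
  i=0: ✓ (rhs at j=0)
  i=1: ✗ (no rhs in [1,2])
  i=2: ✗ (lhs fails at k=2 before rhs at j=3)
  i=3: ✓ (rhs at j=3)
  i=4: ✓ (rhs at j=4)
  i=5: ✓ (rhs at j=5)
  i=6: ✓ (rhs at j=6)
  i=7: ✗ (no rhs in [7,8])
  i=8: ✗ (no rhs in [8,9])
Positions where it holds: {0, 3, 4, 5, 6} → 5.

5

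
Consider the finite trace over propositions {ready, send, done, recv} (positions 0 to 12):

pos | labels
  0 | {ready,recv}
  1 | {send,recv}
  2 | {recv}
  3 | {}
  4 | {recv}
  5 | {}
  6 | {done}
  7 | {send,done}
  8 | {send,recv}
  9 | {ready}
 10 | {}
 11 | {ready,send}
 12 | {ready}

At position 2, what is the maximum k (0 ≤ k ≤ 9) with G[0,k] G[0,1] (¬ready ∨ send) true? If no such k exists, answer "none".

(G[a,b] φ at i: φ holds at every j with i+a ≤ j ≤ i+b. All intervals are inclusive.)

G[0,1] (¬ready ∨ send) must hold from j=2 onward; find where it first fails.
  j=2: holds
  j=3: holds
  j=4: holds
  j=5: holds
  j=6: holds
  j=7: holds
  j=8: fails
Holds on [2,7], so largest k = 5.

5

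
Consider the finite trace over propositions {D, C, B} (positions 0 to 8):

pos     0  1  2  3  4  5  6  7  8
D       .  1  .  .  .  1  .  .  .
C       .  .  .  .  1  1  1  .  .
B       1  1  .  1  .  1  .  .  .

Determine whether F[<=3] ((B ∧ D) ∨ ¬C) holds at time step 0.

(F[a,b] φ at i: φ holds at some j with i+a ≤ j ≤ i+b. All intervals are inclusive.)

Yes

Check ((B ∧ D) ∨ ¬C) at each j in [0,3]:
  j=0: true
  j=1: true
  j=2: true
  j=3: true
Found at j=0 → formula holds.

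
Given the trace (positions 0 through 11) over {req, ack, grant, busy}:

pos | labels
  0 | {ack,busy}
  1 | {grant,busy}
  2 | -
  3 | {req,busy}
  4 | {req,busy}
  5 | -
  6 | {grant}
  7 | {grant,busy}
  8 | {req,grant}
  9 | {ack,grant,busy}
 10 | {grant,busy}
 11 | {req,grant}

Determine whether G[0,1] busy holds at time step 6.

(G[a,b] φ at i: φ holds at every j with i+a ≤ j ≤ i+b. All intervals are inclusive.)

Check busy at every j in [6,7]:
  j=6: false
  j=7: true
Fails at j=6 → formula fails.

Does not hold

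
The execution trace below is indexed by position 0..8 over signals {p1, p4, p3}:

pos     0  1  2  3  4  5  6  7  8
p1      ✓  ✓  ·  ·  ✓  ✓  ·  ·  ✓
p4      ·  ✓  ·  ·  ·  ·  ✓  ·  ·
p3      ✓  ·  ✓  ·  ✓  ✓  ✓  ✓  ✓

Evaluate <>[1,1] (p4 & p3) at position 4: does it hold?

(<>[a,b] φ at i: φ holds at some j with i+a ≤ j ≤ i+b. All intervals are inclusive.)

No

Check (p4 & p3) at each j in [5,5]:
  j=5: false
No position in the window satisfies it → formula fails.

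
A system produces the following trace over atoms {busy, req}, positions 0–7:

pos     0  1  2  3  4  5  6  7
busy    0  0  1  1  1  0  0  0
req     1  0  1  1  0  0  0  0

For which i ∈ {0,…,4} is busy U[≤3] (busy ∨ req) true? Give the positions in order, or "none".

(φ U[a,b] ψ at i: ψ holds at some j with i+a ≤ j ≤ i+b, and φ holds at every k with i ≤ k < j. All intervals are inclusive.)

0, 2, 3, 4

Evaluate at each i in [0,4]:
  i=0: ✓ (rhs at j=0)
  i=1: ✗ (lhs fails at k=1 before rhs at j=2)
  i=2: ✓ (rhs at j=2)
  i=3: ✓ (rhs at j=3)
  i=4: ✓ (rhs at j=4)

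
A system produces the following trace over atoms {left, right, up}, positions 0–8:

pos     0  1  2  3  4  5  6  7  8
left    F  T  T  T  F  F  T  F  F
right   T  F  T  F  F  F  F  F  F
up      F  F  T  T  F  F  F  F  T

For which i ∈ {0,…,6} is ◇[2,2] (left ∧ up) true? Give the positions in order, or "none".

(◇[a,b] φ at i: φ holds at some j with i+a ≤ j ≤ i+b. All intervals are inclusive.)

0, 1

Evaluate at each i in [0,6]:
  i=0: ✓ (witness j=2)
  i=1: ✓ (witness j=3)
  i=2: ✗ (none in [4,4])
  i=3: ✗ (none in [5,5])
  i=4: ✗ (none in [6,6])
  i=5: ✗ (none in [7,7])
  i=6: ✗ (none in [8,8])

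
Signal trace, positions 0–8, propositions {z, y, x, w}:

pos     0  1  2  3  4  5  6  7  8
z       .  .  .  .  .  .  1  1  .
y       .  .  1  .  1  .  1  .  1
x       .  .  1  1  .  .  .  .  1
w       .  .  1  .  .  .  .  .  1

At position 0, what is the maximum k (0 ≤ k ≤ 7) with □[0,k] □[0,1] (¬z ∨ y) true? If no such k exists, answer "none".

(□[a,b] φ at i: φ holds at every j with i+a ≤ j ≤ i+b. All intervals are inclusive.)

□[0,1] (¬z ∨ y) must hold from j=0 onward; find where it first fails.
  j=0: holds
  j=1: holds
  j=2: holds
  j=3: holds
  j=4: holds
  j=5: holds
  j=6: fails
Holds on [0,5], so largest k = 5.

5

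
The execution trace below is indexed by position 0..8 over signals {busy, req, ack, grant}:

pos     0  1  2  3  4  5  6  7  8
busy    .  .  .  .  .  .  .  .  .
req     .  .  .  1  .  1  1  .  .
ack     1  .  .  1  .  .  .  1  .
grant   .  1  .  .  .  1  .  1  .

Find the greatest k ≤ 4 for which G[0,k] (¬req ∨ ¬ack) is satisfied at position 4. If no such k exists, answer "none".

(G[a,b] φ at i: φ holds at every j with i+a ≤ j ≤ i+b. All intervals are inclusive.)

(¬req ∨ ¬ack) must hold from j=4 onward; find where it first fails.
  j=4: holds
  j=5: holds
  j=6: holds
  j=7: holds
  j=8: holds
Holds through j=8; largest k = 4.

4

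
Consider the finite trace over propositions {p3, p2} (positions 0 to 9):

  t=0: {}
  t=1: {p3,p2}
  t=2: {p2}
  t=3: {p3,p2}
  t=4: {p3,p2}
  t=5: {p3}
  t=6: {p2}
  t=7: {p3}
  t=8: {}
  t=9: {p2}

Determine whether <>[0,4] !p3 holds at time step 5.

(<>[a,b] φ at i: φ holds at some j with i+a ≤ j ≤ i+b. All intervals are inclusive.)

Check !p3 at each j in [5,9]:
  j=5: false
  j=6: true
  j=7: false
  j=8: true
  j=9: true
Found at j=6 → formula holds.

Holds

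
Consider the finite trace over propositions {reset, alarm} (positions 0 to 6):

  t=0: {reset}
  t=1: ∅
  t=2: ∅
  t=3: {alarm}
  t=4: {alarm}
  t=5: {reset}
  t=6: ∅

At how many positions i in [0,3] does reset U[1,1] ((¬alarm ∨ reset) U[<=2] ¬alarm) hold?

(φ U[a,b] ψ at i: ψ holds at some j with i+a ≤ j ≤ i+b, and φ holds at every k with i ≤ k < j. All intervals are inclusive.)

Evaluate at each i in [0,3]:
  i=0: ✓ (rhs at j=1; lhs holds on [0,0])
  i=1: ✗ (lhs fails at k=1 before rhs at j=2)
  i=2: ✗ (no rhs in [3,3])
  i=3: ✗ (no rhs in [4,4])
Positions where it holds: {0} → 1.

1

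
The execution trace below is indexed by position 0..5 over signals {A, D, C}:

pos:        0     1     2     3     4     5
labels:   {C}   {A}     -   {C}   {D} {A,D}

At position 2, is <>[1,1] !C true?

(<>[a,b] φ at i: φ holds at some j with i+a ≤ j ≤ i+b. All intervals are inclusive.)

Check !C at each j in [3,3]:
  j=3: false
No position in the window satisfies it → formula fails.

Does not hold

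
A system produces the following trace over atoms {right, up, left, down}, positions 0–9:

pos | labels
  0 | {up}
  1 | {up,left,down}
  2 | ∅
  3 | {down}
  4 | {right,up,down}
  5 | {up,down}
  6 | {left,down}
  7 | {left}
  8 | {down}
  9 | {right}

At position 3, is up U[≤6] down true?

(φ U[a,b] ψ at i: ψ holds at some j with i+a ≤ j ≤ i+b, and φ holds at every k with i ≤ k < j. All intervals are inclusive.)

True

Need some j in [3,9] with down, and up at every k in [3,j-1].
  j=3: down holds; no prefix to check → satisfied.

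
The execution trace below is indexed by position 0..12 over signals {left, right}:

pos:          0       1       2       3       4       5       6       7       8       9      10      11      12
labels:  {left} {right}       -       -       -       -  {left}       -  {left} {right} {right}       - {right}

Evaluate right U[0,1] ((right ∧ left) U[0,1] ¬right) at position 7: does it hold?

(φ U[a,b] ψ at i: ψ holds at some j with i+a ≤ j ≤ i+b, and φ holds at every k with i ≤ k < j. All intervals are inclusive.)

True

Need some j in [7,8] with ((right ∧ left) U[0,1] ¬right), and right at every k in [7,j-1].
  j=7: ((right ∧ left) U[0,1] ¬right) holds; no prefix to check → satisfied.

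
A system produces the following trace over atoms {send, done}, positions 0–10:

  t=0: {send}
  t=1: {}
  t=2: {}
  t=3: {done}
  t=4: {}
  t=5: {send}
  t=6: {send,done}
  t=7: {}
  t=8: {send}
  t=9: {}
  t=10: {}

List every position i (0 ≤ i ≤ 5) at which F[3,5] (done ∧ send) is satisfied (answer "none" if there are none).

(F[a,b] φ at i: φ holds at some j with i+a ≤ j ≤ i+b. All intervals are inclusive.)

1, 2, 3

Evaluate at each i in [0,5]:
  i=0: ✗ (none in [3,5])
  i=1: ✓ (witness j=6)
  i=2: ✓ (witness j=6)
  i=3: ✓ (witness j=6)
  i=4: ✗ (none in [7,9])
  i=5: ✗ (none in [8,10])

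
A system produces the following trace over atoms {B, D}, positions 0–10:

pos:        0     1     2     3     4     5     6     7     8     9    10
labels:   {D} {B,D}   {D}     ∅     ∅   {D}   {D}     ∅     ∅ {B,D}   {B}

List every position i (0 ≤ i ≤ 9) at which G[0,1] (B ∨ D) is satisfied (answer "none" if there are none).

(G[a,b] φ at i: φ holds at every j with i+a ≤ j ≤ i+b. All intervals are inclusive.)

Evaluate at each i in [0,9]:
  i=0: ✓ (all of [0,1])
  i=1: ✓ (all of [1,2])
  i=2: ✗ (fails at j=3)
  i=3: ✗ (fails at j=3)
  i=4: ✗ (fails at j=4)
  i=5: ✓ (all of [5,6])
  i=6: ✗ (fails at j=7)
  i=7: ✗ (fails at j=7)
  i=8: ✗ (fails at j=8)
  i=9: ✓ (all of [9,10])

0, 1, 5, 9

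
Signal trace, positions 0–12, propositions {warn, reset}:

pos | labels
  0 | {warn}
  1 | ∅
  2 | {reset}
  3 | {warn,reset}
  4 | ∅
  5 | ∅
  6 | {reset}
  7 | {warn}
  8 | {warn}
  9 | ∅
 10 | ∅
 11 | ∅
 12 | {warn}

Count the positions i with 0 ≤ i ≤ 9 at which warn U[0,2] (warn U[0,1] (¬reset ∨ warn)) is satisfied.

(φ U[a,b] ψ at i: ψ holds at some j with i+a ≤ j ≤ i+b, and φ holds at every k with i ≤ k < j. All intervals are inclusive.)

Evaluate at each i in [0,9]:
  i=0: ✓ (rhs at j=0)
  i=1: ✓ (rhs at j=1)
  i=2: ✗ (lhs fails at k=2 before rhs at j=3)
  i=3: ✓ (rhs at j=3)
  i=4: ✓ (rhs at j=4)
  i=5: ✓ (rhs at j=5)
  i=6: ✗ (lhs fails at k=6 before rhs at j=7)
  i=7: ✓ (rhs at j=7)
  i=8: ✓ (rhs at j=8)
  i=9: ✓ (rhs at j=9)
Positions where it holds: {0, 1, 3, 4, 5, 7, 8, 9} → 8.

8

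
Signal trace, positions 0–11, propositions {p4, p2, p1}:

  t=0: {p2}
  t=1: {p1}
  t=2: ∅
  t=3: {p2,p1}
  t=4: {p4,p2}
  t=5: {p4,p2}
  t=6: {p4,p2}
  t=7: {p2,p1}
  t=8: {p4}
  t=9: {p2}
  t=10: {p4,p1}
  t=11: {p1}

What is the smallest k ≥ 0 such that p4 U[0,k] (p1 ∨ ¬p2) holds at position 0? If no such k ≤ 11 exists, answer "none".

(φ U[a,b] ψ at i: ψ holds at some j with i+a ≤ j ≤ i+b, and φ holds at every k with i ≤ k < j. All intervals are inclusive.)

none

Need earliest j ≥ 0 with (p1 ∨ ¬p2), and p4 at every k in [0,j-1].
  j=0: rhs fails.
  j=1: rhs holds but lhs fails at k=0.
  j=2: rhs holds but lhs fails at k=0.
  j=3: rhs holds but lhs fails at k=0.
  j=4: rhs fails.
  j=5: rhs fails.
  j=6: rhs fails.
  j=7: rhs holds but lhs fails at k=0.
  j=8: rhs holds but lhs fails at k=0.
  j=9: rhs fails.
  j=10: rhs holds but lhs fails at k=0.
  j=11: rhs holds but lhs fails at k=0.
No witness within the range → none.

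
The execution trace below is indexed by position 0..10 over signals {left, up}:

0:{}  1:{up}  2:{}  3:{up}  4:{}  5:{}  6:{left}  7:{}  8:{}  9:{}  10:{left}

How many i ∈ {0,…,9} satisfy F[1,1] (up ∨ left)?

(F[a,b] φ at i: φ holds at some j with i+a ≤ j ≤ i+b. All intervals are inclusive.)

Evaluate at each i in [0,9]:
  i=0: ✓ (witness j=1)
  i=1: ✗ (none in [2,2])
  i=2: ✓ (witness j=3)
  i=3: ✗ (none in [4,4])
  i=4: ✗ (none in [5,5])
  i=5: ✓ (witness j=6)
  i=6: ✗ (none in [7,7])
  i=7: ✗ (none in [8,8])
  i=8: ✗ (none in [9,9])
  i=9: ✓ (witness j=10)
Positions where it holds: {0, 2, 5, 9} → 4.

4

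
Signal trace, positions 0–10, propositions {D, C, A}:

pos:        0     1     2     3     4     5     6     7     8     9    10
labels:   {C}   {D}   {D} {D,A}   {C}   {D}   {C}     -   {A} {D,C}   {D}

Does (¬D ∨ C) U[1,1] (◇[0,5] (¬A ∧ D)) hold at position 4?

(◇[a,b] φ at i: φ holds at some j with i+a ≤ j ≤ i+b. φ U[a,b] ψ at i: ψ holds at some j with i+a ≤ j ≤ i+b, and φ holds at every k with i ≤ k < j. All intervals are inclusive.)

Yes

Need some j in [5,5] with ◇[0,5] (¬A ∧ D), and (¬D ∨ C) at every k in [4,j-1].
  j=5: ◇[0,5] (¬A ∧ D) holds; (¬D ∨ C) holds at every k in [4,4] → satisfied.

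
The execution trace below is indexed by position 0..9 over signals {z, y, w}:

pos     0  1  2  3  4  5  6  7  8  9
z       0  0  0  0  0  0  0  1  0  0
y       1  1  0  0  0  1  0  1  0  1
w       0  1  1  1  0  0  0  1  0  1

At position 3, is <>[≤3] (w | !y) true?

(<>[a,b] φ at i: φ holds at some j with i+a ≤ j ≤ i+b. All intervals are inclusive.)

Check (w | !y) at each j in [3,6]:
  j=3: true
  j=4: true
  j=5: false
  j=6: true
Found at j=3 → formula holds.

Holds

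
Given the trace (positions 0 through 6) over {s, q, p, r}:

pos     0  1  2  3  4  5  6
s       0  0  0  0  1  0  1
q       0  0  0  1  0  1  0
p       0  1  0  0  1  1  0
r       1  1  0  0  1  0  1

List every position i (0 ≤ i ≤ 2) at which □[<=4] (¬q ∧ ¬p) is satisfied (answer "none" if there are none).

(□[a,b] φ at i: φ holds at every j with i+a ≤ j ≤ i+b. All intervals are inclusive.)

none

Evaluate at each i in [0,2]:
  i=0: ✗ (fails at j=1)
  i=1: ✗ (fails at j=1)
  i=2: ✗ (fails at j=3)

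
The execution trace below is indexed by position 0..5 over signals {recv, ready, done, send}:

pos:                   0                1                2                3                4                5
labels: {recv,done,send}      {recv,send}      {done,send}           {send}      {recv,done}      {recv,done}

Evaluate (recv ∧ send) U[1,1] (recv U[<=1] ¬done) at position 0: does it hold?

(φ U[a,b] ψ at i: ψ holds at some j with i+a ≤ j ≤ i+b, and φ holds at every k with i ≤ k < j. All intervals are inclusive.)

True

Need some j in [1,1] with (recv U[<=1] ¬done), and (recv ∧ send) at every k in [0,j-1].
  j=1: (recv U[<=1] ¬done) holds; (recv ∧ send) holds at every k in [0,0] → satisfied.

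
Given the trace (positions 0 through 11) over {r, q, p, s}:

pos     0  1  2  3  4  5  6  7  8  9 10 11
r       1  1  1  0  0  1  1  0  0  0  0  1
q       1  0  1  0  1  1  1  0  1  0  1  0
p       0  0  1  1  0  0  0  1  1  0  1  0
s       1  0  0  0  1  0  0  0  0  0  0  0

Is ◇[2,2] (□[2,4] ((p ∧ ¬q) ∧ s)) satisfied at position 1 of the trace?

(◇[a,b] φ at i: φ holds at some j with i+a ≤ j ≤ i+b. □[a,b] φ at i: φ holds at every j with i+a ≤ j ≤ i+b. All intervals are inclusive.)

Check □[2,4] ((p ∧ ¬q) ∧ s) at each j in [3,3]:
  j=3: fails at 5
No position in the window satisfies it → formula fails.

False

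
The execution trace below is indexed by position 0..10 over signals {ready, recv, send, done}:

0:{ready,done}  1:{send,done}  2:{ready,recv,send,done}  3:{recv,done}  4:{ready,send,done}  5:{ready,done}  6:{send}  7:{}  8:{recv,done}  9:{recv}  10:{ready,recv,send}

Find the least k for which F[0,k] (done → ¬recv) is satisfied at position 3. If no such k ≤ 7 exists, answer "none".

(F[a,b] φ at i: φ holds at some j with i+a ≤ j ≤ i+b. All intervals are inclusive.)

Scan j = 3,4,… for (done → ¬recv):
  j=3: fails
  j=4: holds
First hit at j=4, so smallest k = 4-3 = 1.

1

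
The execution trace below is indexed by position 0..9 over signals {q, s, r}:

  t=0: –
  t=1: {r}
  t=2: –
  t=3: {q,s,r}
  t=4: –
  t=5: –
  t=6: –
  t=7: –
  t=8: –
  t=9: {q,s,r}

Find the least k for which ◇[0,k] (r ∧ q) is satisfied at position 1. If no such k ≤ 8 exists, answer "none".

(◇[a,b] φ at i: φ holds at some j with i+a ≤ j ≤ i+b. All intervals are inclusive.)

2

Scan j = 1,2,… for (r ∧ q):
  j=1: fails
  j=2: fails
  j=3: holds
First hit at j=3, so smallest k = 3-1 = 2.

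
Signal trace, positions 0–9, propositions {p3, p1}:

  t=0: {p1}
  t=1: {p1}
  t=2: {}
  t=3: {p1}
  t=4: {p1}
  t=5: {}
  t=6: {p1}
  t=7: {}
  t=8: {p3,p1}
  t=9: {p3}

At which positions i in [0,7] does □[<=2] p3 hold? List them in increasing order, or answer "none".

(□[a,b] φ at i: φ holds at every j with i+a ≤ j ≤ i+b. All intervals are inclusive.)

none

Evaluate at each i in [0,7]:
  i=0: ✗ (fails at j=0)
  i=1: ✗ (fails at j=1)
  i=2: ✗ (fails at j=2)
  i=3: ✗ (fails at j=3)
  i=4: ✗ (fails at j=4)
  i=5: ✗ (fails at j=5)
  i=6: ✗ (fails at j=6)
  i=7: ✗ (fails at j=7)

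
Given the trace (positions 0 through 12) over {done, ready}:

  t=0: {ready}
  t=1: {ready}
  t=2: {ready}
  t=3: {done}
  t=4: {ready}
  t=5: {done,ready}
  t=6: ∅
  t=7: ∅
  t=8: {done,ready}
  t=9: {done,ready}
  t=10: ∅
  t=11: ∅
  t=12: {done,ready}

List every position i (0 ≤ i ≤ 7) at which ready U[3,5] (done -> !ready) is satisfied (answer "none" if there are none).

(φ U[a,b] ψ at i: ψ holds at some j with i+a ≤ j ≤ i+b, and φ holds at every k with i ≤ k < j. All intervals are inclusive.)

0

Evaluate at each i in [0,7]:
  i=0: ✓ (rhs at j=3; lhs holds on [0,2])
  i=1: ✗ (lhs fails at k=3 before rhs at j=4)
  i=2: ✗ (lhs fails at k=3 before rhs at j=6)
  i=3: ✗ (lhs fails at k=3 before rhs at j=6)
  i=4: ✗ (lhs fails at k=6 before rhs at j=7)
  i=5: ✗ (lhs fails at k=6 before rhs at j=10)
  i=6: ✗ (lhs fails at k=6 before rhs at j=10)
  i=7: ✗ (lhs fails at k=7 before rhs at j=10)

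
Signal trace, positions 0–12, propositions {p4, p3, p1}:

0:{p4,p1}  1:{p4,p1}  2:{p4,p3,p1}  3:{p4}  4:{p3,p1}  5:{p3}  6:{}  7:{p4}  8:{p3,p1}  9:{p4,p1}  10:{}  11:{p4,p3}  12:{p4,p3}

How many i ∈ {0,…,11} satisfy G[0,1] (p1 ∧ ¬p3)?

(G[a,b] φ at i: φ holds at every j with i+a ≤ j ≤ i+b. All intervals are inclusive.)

Evaluate at each i in [0,11]:
  i=0: ✓ (all of [0,1])
  i=1: ✗ (fails at j=2)
  i=2: ✗ (fails at j=2)
  i=3: ✗ (fails at j=3)
  i=4: ✗ (fails at j=4)
  i=5: ✗ (fails at j=5)
  i=6: ✗ (fails at j=6)
  i=7: ✗ (fails at j=7)
  i=8: ✗ (fails at j=8)
  i=9: ✗ (fails at j=10)
  i=10: ✗ (fails at j=10)
  i=11: ✗ (fails at j=11)
Positions where it holds: {0} → 1.

1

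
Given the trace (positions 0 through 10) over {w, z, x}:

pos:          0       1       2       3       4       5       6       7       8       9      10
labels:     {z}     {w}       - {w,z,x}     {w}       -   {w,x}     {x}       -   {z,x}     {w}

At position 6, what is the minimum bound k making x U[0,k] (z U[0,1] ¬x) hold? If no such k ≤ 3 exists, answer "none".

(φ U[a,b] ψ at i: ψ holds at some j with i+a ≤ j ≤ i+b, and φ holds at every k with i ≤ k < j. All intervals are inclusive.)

Need earliest j ≥ 6 with (z U[0,1] ¬x), and x at every k in [6,j-1].
  j=6: rhs fails.
  j=7: rhs fails.
  j=8: rhs holds; lhs holds on [6,7]. k = 2.

2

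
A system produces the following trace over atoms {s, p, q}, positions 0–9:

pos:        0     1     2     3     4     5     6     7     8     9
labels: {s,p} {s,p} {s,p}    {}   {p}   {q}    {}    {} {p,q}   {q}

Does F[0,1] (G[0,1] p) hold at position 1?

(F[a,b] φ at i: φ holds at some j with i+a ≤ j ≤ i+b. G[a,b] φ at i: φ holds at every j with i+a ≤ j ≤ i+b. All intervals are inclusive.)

Check G[0,1] p at each j in [1,2]:
  j=1: holds on [1,2]
  j=2: fails at 3
Found at j=1 → formula holds.

Holds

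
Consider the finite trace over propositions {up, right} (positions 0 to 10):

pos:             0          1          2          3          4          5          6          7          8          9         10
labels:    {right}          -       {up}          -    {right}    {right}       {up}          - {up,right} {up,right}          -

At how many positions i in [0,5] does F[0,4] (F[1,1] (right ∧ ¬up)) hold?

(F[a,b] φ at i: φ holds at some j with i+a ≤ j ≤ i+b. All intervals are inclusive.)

5

Evaluate at each i in [0,5]:
  i=0: ✓ (witness j=3)
  i=1: ✓ (witness j=3)
  i=2: ✓ (witness j=3)
  i=3: ✓ (witness j=3)
  i=4: ✓ (witness j=4)
  i=5: ✗ (none in [5,9])
Positions where it holds: {0, 1, 2, 3, 4} → 5.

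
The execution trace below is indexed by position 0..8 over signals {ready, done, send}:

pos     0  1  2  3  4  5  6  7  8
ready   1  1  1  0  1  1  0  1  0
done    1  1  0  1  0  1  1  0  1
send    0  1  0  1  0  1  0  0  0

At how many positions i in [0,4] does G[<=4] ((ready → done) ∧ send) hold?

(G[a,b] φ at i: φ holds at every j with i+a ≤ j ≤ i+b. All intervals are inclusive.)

Evaluate at each i in [0,4]:
  i=0: ✗ (fails at j=0)
  i=1: ✗ (fails at j=2)
  i=2: ✗ (fails at j=2)
  i=3: ✗ (fails at j=4)
  i=4: ✗ (fails at j=4)
Positions where it holds: {} → 0.

0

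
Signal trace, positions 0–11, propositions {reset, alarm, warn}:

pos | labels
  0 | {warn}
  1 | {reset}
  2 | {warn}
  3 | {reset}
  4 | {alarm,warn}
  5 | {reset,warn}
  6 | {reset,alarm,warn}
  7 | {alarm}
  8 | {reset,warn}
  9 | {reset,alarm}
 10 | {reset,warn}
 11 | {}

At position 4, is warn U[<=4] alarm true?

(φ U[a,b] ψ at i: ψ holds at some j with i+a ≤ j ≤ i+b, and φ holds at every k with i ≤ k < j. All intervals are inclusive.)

Holds

Need some j in [4,8] with alarm, and warn at every k in [4,j-1].
  j=4: alarm holds; no prefix to check → satisfied.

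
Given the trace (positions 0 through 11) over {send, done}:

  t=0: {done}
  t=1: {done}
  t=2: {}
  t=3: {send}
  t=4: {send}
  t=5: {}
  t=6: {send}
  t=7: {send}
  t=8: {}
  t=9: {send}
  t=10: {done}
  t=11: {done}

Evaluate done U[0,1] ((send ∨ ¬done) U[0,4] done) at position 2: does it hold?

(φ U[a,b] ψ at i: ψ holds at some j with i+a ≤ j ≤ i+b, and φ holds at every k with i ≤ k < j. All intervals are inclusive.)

Need some j in [2,3] with ((send ∨ ¬done) U[0,4] done), and done at every k in [2,j-1].
  j=2: ((send ∨ ¬done) U[0,4] done) — fails.
  j=3: ((send ∨ ¬done) U[0,4] done) — fails.
No j in the window works → until fails.

False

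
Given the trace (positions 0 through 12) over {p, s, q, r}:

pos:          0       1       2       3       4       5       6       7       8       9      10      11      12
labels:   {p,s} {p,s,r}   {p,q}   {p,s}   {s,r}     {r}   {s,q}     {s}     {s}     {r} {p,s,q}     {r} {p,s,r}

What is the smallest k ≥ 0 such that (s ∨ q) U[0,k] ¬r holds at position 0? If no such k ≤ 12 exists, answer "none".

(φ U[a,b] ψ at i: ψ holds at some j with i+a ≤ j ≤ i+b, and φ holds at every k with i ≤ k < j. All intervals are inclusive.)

Need earliest j ≥ 0 with ¬r, and (s ∨ q) at every k in [0,j-1].
  j=0: rhs holds (empty prefix). k = 0.

0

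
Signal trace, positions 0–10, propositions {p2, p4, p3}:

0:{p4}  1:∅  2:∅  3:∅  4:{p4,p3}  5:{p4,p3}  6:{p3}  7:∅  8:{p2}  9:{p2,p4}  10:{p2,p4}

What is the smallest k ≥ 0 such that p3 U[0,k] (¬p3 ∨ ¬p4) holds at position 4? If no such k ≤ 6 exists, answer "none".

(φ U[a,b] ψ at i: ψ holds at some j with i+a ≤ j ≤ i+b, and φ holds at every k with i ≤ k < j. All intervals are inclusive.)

2

Need earliest j ≥ 4 with (¬p3 ∨ ¬p4), and p3 at every k in [4,j-1].
  j=4: rhs fails.
  j=5: rhs fails.
  j=6: rhs holds; lhs holds on [4,5]. k = 2.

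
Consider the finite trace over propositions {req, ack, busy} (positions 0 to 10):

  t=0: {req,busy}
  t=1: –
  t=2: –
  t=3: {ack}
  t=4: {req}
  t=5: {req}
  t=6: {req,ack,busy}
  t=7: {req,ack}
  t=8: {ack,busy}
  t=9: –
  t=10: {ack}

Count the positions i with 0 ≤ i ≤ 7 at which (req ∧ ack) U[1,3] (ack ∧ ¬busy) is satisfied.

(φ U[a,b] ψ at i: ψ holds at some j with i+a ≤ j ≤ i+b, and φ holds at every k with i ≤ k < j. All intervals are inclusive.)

Evaluate at each i in [0,7]:
  i=0: ✗ (lhs fails at k=0 before rhs at j=3)
  i=1: ✗ (lhs fails at k=1 before rhs at j=3)
  i=2: ✗ (lhs fails at k=2 before rhs at j=3)
  i=3: ✗ (no rhs in [4,6])
  i=4: ✗ (lhs fails at k=4 before rhs at j=7)
  i=5: ✗ (lhs fails at k=5 before rhs at j=7)
  i=6: ✓ (rhs at j=7; lhs holds on [6,6])
  i=7: ✗ (lhs fails at k=8 before rhs at j=10)
Positions where it holds: {6} → 1.

1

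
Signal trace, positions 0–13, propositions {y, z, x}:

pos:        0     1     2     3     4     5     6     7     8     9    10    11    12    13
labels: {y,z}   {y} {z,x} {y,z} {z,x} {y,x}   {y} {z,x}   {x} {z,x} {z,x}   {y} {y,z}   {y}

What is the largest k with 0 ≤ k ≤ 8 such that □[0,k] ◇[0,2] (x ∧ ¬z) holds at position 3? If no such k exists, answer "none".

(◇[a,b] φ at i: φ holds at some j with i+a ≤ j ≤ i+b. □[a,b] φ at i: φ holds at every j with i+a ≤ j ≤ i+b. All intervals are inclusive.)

5

◇[0,2] (x ∧ ¬z) must hold from j=3 onward; find where it first fails.
  j=3: holds
  j=4: holds
  j=5: holds
  j=6: holds
  j=7: holds
  j=8: holds
  j=9: fails
Holds on [3,8], so largest k = 5.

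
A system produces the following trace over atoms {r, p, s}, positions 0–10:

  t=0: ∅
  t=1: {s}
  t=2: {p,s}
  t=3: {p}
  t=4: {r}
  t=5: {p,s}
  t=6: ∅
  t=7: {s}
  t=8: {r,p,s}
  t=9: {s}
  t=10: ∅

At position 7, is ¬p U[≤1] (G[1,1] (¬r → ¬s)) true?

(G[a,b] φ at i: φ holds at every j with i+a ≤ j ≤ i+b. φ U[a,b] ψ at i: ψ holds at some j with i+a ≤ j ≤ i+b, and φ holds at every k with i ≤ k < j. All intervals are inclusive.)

True

Need some j in [7,8] with G[1,1] (¬r → ¬s), and ¬p at every k in [7,j-1].
  j=7: G[1,1] (¬r → ¬s) holds; no prefix to check → satisfied.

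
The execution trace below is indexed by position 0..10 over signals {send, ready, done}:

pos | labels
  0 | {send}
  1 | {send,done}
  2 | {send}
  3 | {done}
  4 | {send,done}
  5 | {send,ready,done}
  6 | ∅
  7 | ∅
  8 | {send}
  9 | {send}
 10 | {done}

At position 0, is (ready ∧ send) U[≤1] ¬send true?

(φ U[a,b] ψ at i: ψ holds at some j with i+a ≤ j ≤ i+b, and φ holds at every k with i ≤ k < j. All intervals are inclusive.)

Need some j in [0,1] with ¬send, and (ready ∧ send) at every k in [0,j-1].
  j=0: ¬send false.
  j=1: ¬send false.
No j in the window works → until fails.

Does not hold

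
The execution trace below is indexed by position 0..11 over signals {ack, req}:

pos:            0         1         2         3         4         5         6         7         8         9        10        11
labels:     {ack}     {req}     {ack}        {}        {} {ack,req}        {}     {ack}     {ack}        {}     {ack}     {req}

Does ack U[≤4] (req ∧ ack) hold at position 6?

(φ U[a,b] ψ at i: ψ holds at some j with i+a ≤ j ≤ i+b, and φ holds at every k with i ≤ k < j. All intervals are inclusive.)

Need some j in [6,10] with (req ∧ ack), and ack at every k in [6,j-1].
  j=6: (req ∧ ack) false.
  j=7: (req ∧ ack) false.
  j=8: (req ∧ ack) false.
  j=9: (req ∧ ack) false.
  j=10: (req ∧ ack) false.
No j in the window works → until fails.

False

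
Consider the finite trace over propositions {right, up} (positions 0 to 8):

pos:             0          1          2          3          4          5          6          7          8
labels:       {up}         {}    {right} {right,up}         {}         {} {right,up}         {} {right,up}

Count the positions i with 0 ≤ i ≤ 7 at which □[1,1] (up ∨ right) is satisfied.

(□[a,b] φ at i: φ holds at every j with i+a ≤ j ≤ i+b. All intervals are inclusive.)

Evaluate at each i in [0,7]:
  i=0: ✗ (fails at j=1)
  i=1: ✓ (all of [2,2])
  i=2: ✓ (all of [3,3])
  i=3: ✗ (fails at j=4)
  i=4: ✗ (fails at j=5)
  i=5: ✓ (all of [6,6])
  i=6: ✗ (fails at j=7)
  i=7: ✓ (all of [8,8])
Positions where it holds: {1, 2, 5, 7} → 4.

4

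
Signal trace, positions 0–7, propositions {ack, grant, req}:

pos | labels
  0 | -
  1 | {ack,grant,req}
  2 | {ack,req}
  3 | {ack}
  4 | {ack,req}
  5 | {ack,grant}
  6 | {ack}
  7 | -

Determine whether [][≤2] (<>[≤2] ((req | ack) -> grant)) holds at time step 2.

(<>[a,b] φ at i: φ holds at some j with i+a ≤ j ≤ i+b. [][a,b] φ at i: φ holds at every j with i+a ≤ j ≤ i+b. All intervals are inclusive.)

Does not hold

Check <>[≤2] ((req | ack) -> grant) at every j in [2,4]:
  j=2: fails (none in [2,4])
  j=3: holds (witness at 5)
  j=4: holds (witness at 5)
Fails at j=2 → formula fails.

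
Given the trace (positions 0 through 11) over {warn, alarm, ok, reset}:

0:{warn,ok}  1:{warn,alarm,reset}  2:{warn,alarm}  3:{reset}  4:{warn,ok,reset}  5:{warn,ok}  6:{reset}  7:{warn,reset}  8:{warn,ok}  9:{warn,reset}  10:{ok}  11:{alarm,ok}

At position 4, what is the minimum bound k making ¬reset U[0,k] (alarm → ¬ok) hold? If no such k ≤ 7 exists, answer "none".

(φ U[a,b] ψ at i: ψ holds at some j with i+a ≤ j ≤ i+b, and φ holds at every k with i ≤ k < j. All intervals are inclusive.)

Need earliest j ≥ 4 with (alarm → ¬ok), and ¬reset at every k in [4,j-1].
  j=4: rhs holds (empty prefix). k = 0.

0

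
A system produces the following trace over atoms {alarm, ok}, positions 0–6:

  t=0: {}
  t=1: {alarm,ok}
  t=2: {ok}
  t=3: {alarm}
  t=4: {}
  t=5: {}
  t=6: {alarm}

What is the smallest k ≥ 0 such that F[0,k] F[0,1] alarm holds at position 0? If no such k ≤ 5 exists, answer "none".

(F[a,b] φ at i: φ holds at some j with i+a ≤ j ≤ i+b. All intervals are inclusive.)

Scan j = 0,1,… for F[0,1] alarm:
  j=0: holds
First hit at j=0, so smallest k = 0-0 = 0.

0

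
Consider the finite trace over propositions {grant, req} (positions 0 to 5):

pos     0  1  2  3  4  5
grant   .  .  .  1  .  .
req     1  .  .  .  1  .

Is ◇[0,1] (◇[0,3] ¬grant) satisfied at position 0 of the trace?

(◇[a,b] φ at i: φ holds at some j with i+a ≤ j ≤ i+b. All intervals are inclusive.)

Check ◇[0,3] ¬grant at each j in [0,1]:
  j=0: holds (witness at 0)
  j=1: holds (witness at 1)
Found at j=0 → formula holds.

True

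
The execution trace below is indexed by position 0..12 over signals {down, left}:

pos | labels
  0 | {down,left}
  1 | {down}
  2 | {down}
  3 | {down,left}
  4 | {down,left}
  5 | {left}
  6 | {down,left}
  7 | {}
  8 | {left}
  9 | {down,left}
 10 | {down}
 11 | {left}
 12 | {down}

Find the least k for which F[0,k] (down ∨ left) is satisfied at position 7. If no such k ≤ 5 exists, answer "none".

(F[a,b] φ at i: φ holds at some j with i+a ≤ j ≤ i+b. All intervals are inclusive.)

Scan j = 7,8,… for (down ∨ left):
  j=7: fails
  j=8: holds
First hit at j=8, so smallest k = 8-7 = 1.

1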